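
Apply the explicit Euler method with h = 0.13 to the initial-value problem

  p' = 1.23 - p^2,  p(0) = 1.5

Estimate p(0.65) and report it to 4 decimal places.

1.1679

Euler: p_{n+1} = p_n + h·f(t_n, p_n).
t=0.000000, p=1.500000: f=-1.020000 → p ← 1.500000 + 0.13·(-1.020000) = 1.367400
t=0.130000, p=1.367400: f=-0.639783 → p ← 1.367400 + 0.13·(-0.639783) = 1.284228
t=0.260000, p=1.284228: f=-0.419242 → p ← 1.284228 + 0.13·(-0.419242) = 1.229727
t=0.390000, p=1.229727: f=-0.282228 → p ← 1.229727 + 0.13·(-0.282228) = 1.193037
t=0.520000, p=1.193037: f=-0.193338 → p ← 1.193037 + 0.13·(-0.193338) = 1.167903
p(0.65) ≈ 1.1679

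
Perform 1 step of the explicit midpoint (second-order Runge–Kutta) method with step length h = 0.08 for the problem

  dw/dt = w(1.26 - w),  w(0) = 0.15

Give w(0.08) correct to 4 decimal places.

0.1638

Midpoint: k1 = f(t_n, w_n); k2 = f(t_n + h/2, w_n + (h/2)·k1); w_{n+1} = w_n + h·k2.
t=0.000000, w=0.150000:
  k1 = f(0.000000, 0.150000) = 0.166500
  k2 = f(0.040000, 0.156660) = 0.172849
  w ← 0.150000 + 0.08·0.172849 = 0.163828
w(0.08) ≈ 0.1638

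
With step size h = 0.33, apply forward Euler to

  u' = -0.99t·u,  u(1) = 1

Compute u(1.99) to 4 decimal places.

0.1743

Euler: u_{n+1} = u_n + h·f(t_n, u_n).
t=1.000000, u=1.000000: f=-0.990000 → u ← 1.000000 + 0.33·(-0.990000) = 0.673300
t=1.330000, u=0.673300: f=-0.886534 → u ← 0.673300 + 0.33·(-0.886534) = 0.380744
t=1.660000, u=0.380744: f=-0.625714 → u ← 0.380744 + 0.33·(-0.625714) = 0.174258
u(1.99) ≈ 0.1743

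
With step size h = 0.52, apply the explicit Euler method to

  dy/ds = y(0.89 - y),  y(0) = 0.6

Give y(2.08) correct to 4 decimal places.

Euler: y_{n+1} = y_n + h·f(s_n, y_n).
s=0.000000, y=0.600000: f=0.174000 → y ← 0.600000 + 0.52·0.174000 = 0.690480
s=0.520000, y=0.690480: f=0.137765 → y ← 0.690480 + 0.52·0.137765 = 0.762118
s=1.040000, y=0.762118: f=0.097461 → y ← 0.762118 + 0.52·0.097461 = 0.812798
s=1.560000, y=0.812798: f=0.062750 → y ← 0.812798 + 0.52·0.062750 = 0.845428
y(2.08) ≈ 0.8454

0.8454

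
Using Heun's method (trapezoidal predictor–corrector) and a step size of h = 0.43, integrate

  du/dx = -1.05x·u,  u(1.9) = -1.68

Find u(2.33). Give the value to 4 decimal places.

Heun: k1 = f(x_n, u_n); k2 = f(x_n + h, u_n + h·k1); u_{n+1} = u_n + (h/2)·(k1 + k2).
x=1.900000, u=-1.680000:
  k1 = f(1.900000, -1.680000) = 3.351600
  k2 = f(2.330000, -0.238812) = 0.584254
  u ← -1.680000 + (0.43/2)·(3.351600 + 0.584254) = -0.833791
u(2.33) ≈ -0.8338

-0.8338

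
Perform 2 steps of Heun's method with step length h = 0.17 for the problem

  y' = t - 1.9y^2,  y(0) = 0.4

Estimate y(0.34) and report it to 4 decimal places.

Heun: k1 = f(t_n, y_n); k2 = f(t_n + h, y_n + h·k1); y_{n+1} = y_n + (h/2)·(k1 + k2).
t=0.000000, y=0.400000:
  k1 = f(0.000000, 0.400000) = -0.304000
  k2 = f(0.170000, 0.348320) = -0.060521
  y ← 0.400000 + (0.17/2)·(-0.304000 + (-0.060521)) = 0.369016
t=0.170000, y=0.369016:
  k1 = f(0.170000, 0.369016) = -0.088728
  k2 = f(0.340000, 0.353932) = 0.101991
  y ← 0.369016 + (0.17/2)·(-0.088728 + 0.101991) = 0.370143
y(0.34) ≈ 0.3701

0.3701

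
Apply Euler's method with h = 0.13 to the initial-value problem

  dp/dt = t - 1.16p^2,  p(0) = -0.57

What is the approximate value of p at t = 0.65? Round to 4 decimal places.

-0.7223

Euler: p_{n+1} = p_n + h·f(t_n, p_n).
t=0.000000, p=-0.570000: f=-0.376884 → p ← -0.570000 + 0.13·(-0.376884) = -0.618995
t=0.130000, p=-0.618995: f=-0.314459 → p ← -0.618995 + 0.13·(-0.314459) = -0.659875
t=0.260000, p=-0.659875: f=-0.245104 → p ← -0.659875 + 0.13·(-0.245104) = -0.691738
t=0.390000, p=-0.691738: f=-0.165062 → p ← -0.691738 + 0.13·(-0.165062) = -0.713196
t=0.520000, p=-0.713196: f=-0.070033 → p ← -0.713196 + 0.13·(-0.070033) = -0.722300
p(0.65) ≈ -0.7223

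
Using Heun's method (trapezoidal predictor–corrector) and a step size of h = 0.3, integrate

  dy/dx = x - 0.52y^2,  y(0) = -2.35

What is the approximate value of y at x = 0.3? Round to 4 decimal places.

Heun: k1 = f(x_n, y_n); k2 = f(x_n + h, y_n + h·k1); y_{n+1} = y_n + (h/2)·(k1 + k2).
x=0.000000, y=-2.350000:
  k1 = f(0.000000, -2.350000) = -2.871700
  k2 = f(0.300000, -3.211510) = -5.063174
  y ← -2.350000 + (0.3/2)·(-2.871700 + (-5.063174)) = -3.540231
y(0.3) ≈ -3.5402

-3.5402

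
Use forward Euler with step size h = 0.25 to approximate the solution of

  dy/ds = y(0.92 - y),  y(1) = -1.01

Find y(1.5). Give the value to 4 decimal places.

-2.4022

Euler: y_{n+1} = y_n + h·f(s_n, y_n).
s=1.000000, y=-1.010000: f=-1.949300 → y ← -1.010000 + 0.25·(-1.949300) = -1.497325
s=1.250000, y=-1.497325: f=-3.619521 → y ← -1.497325 + 0.25·(-3.619521) = -2.402205
y(1.5) ≈ -2.4022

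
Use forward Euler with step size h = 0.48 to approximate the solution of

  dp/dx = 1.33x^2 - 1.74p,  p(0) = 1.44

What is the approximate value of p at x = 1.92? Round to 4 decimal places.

Euler: p_{n+1} = p_n + h·f(x_n, p_n).
x=0.000000, p=1.440000: f=-2.505600 → p ← 1.440000 + 0.48·(-2.505600) = 0.237312
x=0.480000, p=0.237312: f=-0.106491 → p ← 0.237312 + 0.48·(-0.106491) = 0.186196
x=0.960000, p=0.186196: f=0.901746 → p ← 0.186196 + 0.48·0.901746 = 0.619035
x=1.440000, p=0.619035: f=1.680768 → p ← 0.619035 + 0.48·1.680768 = 1.425803
p(1.92) ≈ 1.4258

1.4258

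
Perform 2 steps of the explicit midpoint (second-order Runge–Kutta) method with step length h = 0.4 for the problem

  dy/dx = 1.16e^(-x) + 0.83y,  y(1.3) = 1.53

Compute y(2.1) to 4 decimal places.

Midpoint: k1 = f(x_n, y_n); k2 = f(x_n + h/2, y_n + (h/2)·k1); y_{n+1} = y_n + h·k2.
x=1.300000, y=1.530000:
  k1 = f(1.300000, 1.530000) = 1.586037
  k2 = f(1.500000, 1.847207) = 1.792013
  y ← 1.530000 + 0.4·1.792013 = 2.246805
x=1.700000, y=2.246805:
  k1 = f(1.700000, 2.246805) = 2.076761
  k2 = f(1.900000, 2.662157) = 2.383090
  y ← 2.246805 + 0.4·2.383090 = 3.200041
y(2.1) ≈ 3.2000

3.2000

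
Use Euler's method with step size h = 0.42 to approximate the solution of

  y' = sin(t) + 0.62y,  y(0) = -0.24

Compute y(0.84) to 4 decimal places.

Euler: y_{n+1} = y_n + h·f(t_n, y_n).
t=0.000000, y=-0.240000: f=-0.148800 → y ← -0.240000 + 0.42·(-0.148800) = -0.302496
t=0.420000, y=-0.302496: f=0.220213 → y ← -0.302496 + 0.42·0.220213 = -0.210007
y(0.84) ≈ -0.2100

-0.2100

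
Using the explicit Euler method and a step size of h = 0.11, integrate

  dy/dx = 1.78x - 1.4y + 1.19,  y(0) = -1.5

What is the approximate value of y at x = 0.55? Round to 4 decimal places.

Euler: y_{n+1} = y_n + h·f(x_n, y_n).
x=0.000000, y=-1.500000: f=3.290000 → y ← -1.500000 + 0.11·3.290000 = -1.138100
x=0.110000, y=-1.138100: f=2.979140 → y ← -1.138100 + 0.11·2.979140 = -0.810395
x=0.220000, y=-0.810395: f=2.716152 → y ← -0.810395 + 0.11·2.716152 = -0.511618
x=0.330000, y=-0.511618: f=2.493665 → y ← -0.511618 + 0.11·2.493665 = -0.237315
x=0.440000, y=-0.237315: f=2.305441 → y ← -0.237315 + 0.11·2.305441 = 0.016284
y(0.55) ≈ 0.0163

0.0163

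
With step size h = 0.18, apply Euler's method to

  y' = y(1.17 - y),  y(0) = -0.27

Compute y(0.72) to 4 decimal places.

Euler: y_{n+1} = y_n + h·f(t_n, y_n).
t=0.000000, y=-0.270000: f=-0.388800 → y ← -0.270000 + 0.18·(-0.388800) = -0.339984
t=0.180000, y=-0.339984: f=-0.513370 → y ← -0.339984 + 0.18·(-0.513370) = -0.432391
t=0.360000, y=-0.432391: f=-0.692859 → y ← -0.432391 + 0.18·(-0.692859) = -0.557105
t=0.540000, y=-0.557105: f=-0.962179 → y ← -0.557105 + 0.18·(-0.962179) = -0.730298
y(0.72) ≈ -0.7303

-0.7303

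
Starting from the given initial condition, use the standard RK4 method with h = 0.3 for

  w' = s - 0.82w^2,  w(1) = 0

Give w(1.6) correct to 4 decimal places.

RK4: k1 = f(s_n, w_n); k2 = f(s_n + h/2, w_n + (h/2)·k1); k3 = f(s_n + h/2, w_n + (h/2)·k2); k4 = f(s_n + h, w_n + h·k3); w_{n+1} = w_n + (h/6)·(k1 + 2k2 + 2k3 + k4).
s=1.000000, w=0.000000:
  k1 = f(1.000000, 0.000000) = 1.000000
  k2 = f(1.150000, 0.150000) = 1.131550
  k3 = f(1.150000, 0.169732) = 1.126377
  k4 = f(1.300000, 0.337913) = 1.206368
  w ← 0.000000 + (0.3/6)·(k1 + 2k2 + 2k3 + k4) = 0.336111
s=1.300000, w=0.336111:
  k1 = f(1.300000, 0.336111) = 1.207364
  k2 = f(1.450000, 0.517216) = 1.230640
  k3 = f(1.450000, 0.520707) = 1.227669
  k4 = f(1.600000, 0.704412) = 1.193119
  w ← 0.336111 + (0.3/6)·(k1 + 2k2 + 2k3 + k4) = 0.701966
w(1.6) ≈ 0.7020

0.7020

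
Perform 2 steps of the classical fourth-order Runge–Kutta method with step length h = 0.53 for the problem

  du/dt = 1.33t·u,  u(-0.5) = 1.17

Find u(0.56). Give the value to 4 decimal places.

RK4: k1 = f(t_n, u_n); k2 = f(t_n + h/2, u_n + (h/2)·k1); k3 = f(t_n + h/2, u_n + (h/2)·k2); k4 = f(t_n + h, u_n + h·k3); u_{n+1} = u_n + (h/6)·(k1 + 2k2 + 2k3 + k4).
t=-0.500000, u=1.170000:
  k1 = f(-0.500000, 1.170000) = -0.778050
  k2 = f(-0.235000, 0.963817) = -0.301241
  k3 = f(-0.235000, 1.090171) = -0.340733
  k4 = f(0.030000, 0.989412) = 0.039478
  u ← 1.170000 + (0.53/6)·(k1 + 2k2 + 2k3 + k4) = 0.991344
t=0.030000, u=0.991344:
  k1 = f(0.030000, 0.991344) = 0.039555
  k2 = f(0.295000, 1.001826) = 0.393066
  k3 = f(0.295000, 1.095507) = 0.429822
  k4 = f(0.560000, 1.219150) = 0.908023
  u ← 0.991344 + (0.53/6)·(k1 + 2k2 + 2k3 + k4) = 1.220424
u(0.56) ≈ 1.2204

1.2204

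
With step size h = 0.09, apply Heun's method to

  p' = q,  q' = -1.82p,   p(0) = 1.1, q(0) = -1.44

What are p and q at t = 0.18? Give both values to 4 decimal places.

0.8103, -1.7553

Heun on (p,q): k1 = f(t_n, state_n); k2 = f(t_n + h, state_n + h·k1); state_{n+1} = state_n + (h/2)·(k1 + k2).
0.000000: (1.100000, -1.440000)
  k1 = (-1.440000, -2.002000)
  predictor → (0.970400, -1.620180)
  k2 = (-1.620180, -1.766128)
  → (0.962292, -1.609566)
0.090000: (0.962292, -1.609566)
  k1 = (-1.609566, -1.751371)
  predictor → (0.817431, -1.767189)
  k2 = (-1.767189, -1.487724)
  → (0.810338, -1.755325)
(p(0.18), q(0.18)) ≈ (0.8103, -1.7553)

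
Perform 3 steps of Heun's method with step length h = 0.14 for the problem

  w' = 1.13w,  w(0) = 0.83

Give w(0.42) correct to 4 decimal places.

1.3318

Heun: k1 = f(s_n, w_n); k2 = f(s_n + h, w_n + h·k1); w_{n+1} = w_n + (h/2)·(k1 + k2).
s=0.000000, w=0.830000:
  k1 = f(0.000000, 0.830000) = 0.937900
  k2 = f(0.140000, 0.961306) = 1.086276
  w ← 0.830000 + (0.14/2)·(0.937900 + 1.086276) = 0.971692
s=0.140000, w=0.971692:
  k1 = f(0.140000, 0.971692) = 1.098012
  k2 = f(0.280000, 1.125414) = 1.271718
  w ← 0.971692 + (0.14/2)·(1.098012 + 1.271718) = 1.137573
s=0.280000, w=1.137573:
  k1 = f(0.280000, 1.137573) = 1.285458
  k2 = f(0.420000, 1.317538) = 1.488817
  w ← 1.137573 + (0.14/2)·(1.285458 + 1.488817) = 1.331773
w(0.42) ≈ 1.3318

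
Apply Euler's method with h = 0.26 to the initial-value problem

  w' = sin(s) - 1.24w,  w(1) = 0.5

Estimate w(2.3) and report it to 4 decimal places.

0.7180

Euler: w_{n+1} = w_n + h·f(s_n, w_n).
s=1.000000, w=0.500000: f=0.221471 → w ← 0.500000 + 0.26·0.221471 = 0.557582
s=1.260000, w=0.557582: f=0.260688 → w ← 0.557582 + 0.26·0.260688 = 0.625361
s=1.520000, w=0.625361: f=0.223262 → w ← 0.625361 + 0.26·0.223262 = 0.683409
s=1.780000, w=0.683409: f=0.130769 → w ← 0.683409 + 0.26·0.130769 = 0.717409
s=2.040000, w=0.717409: f=0.002341 → w ← 0.717409 + 0.26·0.002341 = 0.718018
w(2.3) ≈ 0.7180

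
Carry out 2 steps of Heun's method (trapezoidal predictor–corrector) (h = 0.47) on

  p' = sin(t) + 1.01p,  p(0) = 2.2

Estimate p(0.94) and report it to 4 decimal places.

6.0591

Heun: k1 = f(t_n, p_n); k2 = f(t_n + h, p_n + h·k1); p_{n+1} = p_n + (h/2)·(k1 + k2).
t=0.000000, p=2.200000:
  k1 = f(0.000000, 2.200000) = 2.222000
  k2 = f(0.470000, 3.244340) = 3.729670
  p ← 2.200000 + (0.47/2)·(2.222000 + 3.729670) = 3.598642
t=0.470000, p=3.598642:
  k1 = f(0.470000, 3.598642) = 4.087515
  k2 = f(0.940000, 5.519774) = 6.382530
  p ← 3.598642 + (0.47/2)·(4.087515 + 6.382530) = 6.059103
p(0.94) ≈ 6.0591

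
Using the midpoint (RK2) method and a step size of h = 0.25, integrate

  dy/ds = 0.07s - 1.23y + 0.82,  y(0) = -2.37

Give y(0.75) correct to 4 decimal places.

-0.5476

Midpoint: k1 = f(s_n, y_n); k2 = f(s_n + h/2, y_n + (h/2)·k1); y_{n+1} = y_n + h·k2.
s=0.000000, y=-2.370000:
  k1 = f(0.000000, -2.370000) = 3.735100
  k2 = f(0.125000, -1.903113) = 3.169578
  y ← -2.370000 + 0.25·3.169578 = -1.577605
s=0.250000, y=-1.577605:
  k1 = f(0.250000, -1.577605) = 2.777955
  k2 = f(0.375000, -1.230361) = 2.359594
  y ← -1.577605 + 0.25·2.359594 = -0.987707
s=0.500000, y=-0.987707:
  k1 = f(0.500000, -0.987707) = 2.069879
  k2 = f(0.625000, -0.728972) = 1.760385
  y ← -0.987707 + 0.25·1.760385 = -0.547611
y(0.75) ≈ -0.5476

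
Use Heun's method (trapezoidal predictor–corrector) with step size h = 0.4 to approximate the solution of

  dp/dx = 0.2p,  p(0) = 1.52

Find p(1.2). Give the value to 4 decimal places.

1.9318

Heun: k1 = f(x_n, p_n); k2 = f(x_n + h, p_n + h·k1); p_{n+1} = p_n + (h/2)·(k1 + k2).
x=0.000000, p=1.520000:
  k1 = f(0.000000, 1.520000) = 0.304000
  k2 = f(0.400000, 1.641600) = 0.328320
  p ← 1.520000 + (0.4/2)·(0.304000 + 0.328320) = 1.646464
x=0.400000, p=1.646464:
  k1 = f(0.400000, 1.646464) = 0.329293
  k2 = f(0.800000, 1.778181) = 0.355636
  p ← 1.646464 + (0.4/2)·(0.329293 + 0.355636) = 1.783450
x=0.800000, p=1.783450:
  k1 = f(0.800000, 1.783450) = 0.356690
  k2 = f(1.200000, 1.926126) = 0.385225
  p ← 1.783450 + (0.4/2)·(0.356690 + 0.385225) = 1.931833
p(1.2) ≈ 1.9318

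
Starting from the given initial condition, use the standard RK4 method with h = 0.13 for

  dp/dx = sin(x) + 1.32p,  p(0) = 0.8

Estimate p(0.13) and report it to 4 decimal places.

0.9587

RK4: k1 = f(x_n, p_n); k2 = f(x_n + h/2, p_n + (h/2)·k1); k3 = f(x_n + h/2, p_n + (h/2)·k2); k4 = f(x_n + h, p_n + h·k3); p_{n+1} = p_n + (h/6)·(k1 + 2k2 + 2k3 + k4).
x=0.000000, p=0.800000:
  k1 = f(0.000000, 0.800000) = 1.056000
  k2 = f(0.065000, 0.868640) = 1.211559
  k3 = f(0.065000, 0.878751) = 1.224906
  k4 = f(0.130000, 0.959238) = 1.395828
  p ← 0.800000 + (0.13/6)·(k1 + 2k2 + 2k3 + k4) = 0.958703
p(0.13) ≈ 0.9587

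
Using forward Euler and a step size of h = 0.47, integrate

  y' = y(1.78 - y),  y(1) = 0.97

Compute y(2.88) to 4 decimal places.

1.7729

Euler: y_{n+1} = y_n + h·f(t_n, y_n).
t=1.000000, y=0.970000: f=0.785700 → y ← 0.970000 + 0.47·0.785700 = 1.339279
t=1.470000, y=1.339279: f=0.590248 → y ← 1.339279 + 0.47·0.590248 = 1.616696
t=1.940000, y=1.616696: f=0.264013 → y ← 1.616696 + 0.47·0.264013 = 1.740782
t=2.410000, y=1.740782: f=0.068270 → y ← 1.740782 + 0.47·0.068270 = 1.772869
y(2.88) ≈ 1.7729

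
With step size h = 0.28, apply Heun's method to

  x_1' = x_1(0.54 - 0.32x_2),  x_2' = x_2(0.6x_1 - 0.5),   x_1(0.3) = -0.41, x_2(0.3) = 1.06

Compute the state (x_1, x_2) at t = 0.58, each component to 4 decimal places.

-0.4380, 0.8601

Heun on (x_1,x_2): k1 = f(t_n, state_n); k2 = f(t_n + h, state_n + h·k1); state_{n+1} = state_n + (h/2)·(k1 + k2).
0.300000: (-0.410000, 1.060000)
  k1 = (-0.082328, -0.790760)
  predictor → (-0.433052, 0.838587)
  k2 = (-0.117639, -0.637185)
  → (-0.437995, 0.860088)
(x_1(0.58), x_2(0.58)) ≈ (-0.4380, 0.8601)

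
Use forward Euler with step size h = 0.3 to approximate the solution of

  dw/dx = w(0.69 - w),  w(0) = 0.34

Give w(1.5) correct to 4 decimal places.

Euler: w_{n+1} = w_n + h·f(x_n, w_n).
x=0.000000, w=0.340000: f=0.119000 → w ← 0.340000 + 0.3·0.119000 = 0.375700
x=0.300000, w=0.375700: f=0.118083 → w ← 0.375700 + 0.3·0.118083 = 0.411125
x=0.600000, w=0.411125: f=0.114653 → w ← 0.411125 + 0.3·0.114653 = 0.445521
x=0.900000, w=0.445521: f=0.108921 → w ← 0.445521 + 0.3·0.108921 = 0.478197
x=1.200000, w=0.478197: f=0.101284 → w ← 0.478197 + 0.3·0.101284 = 0.508582
w(1.5) ≈ 0.5086

0.5086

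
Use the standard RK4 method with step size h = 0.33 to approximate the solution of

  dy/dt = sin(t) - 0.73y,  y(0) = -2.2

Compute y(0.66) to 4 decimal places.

-1.1793

RK4: k1 = f(t_n, y_n); k2 = f(t_n + h/2, y_n + (h/2)·k1); k3 = f(t_n + h/2, y_n + (h/2)·k2); k4 = f(t_n + h, y_n + h·k3); y_{n+1} = y_n + (h/6)·(k1 + 2k2 + 2k3 + k4).
t=0.000000, y=-2.200000:
  k1 = f(0.000000, -2.200000) = 1.606000
  k2 = f(0.165000, -1.935010) = 1.576810
  k3 = f(0.165000, -1.939826) = 1.580326
  k4 = f(0.330000, -1.678493) = 1.549343
  y ← -2.200000 + (0.33/6)·(k1 + 2k2 + 2k3 + k4) = -1.679171
t=0.330000, y=-1.679171:
  k1 = f(0.330000, -1.679171) = 1.549838
  k2 = f(0.495000, -1.423448) = 1.514149
  k3 = f(0.495000, -1.429337) = 1.518447
  k4 = f(0.660000, -1.178084) = 1.473118
  y ← -1.679171 + (0.33/6)·(k1 + 2k2 + 2k3 + k4) = -1.179323
y(0.66) ≈ -1.1793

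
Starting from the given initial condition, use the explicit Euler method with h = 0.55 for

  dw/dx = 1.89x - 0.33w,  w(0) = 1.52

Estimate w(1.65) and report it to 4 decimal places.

2.4449

Euler: w_{n+1} = w_n + h·f(x_n, w_n).
x=0.000000, w=1.520000: f=-0.501600 → w ← 1.520000 + 0.55·(-0.501600) = 1.244120
x=0.550000, w=1.244120: f=0.628940 → w ← 1.244120 + 0.55·0.628940 = 1.590037
x=1.100000, w=1.590037: f=1.554288 → w ← 1.590037 + 0.55·1.554288 = 2.444895
w(1.65) ≈ 2.4449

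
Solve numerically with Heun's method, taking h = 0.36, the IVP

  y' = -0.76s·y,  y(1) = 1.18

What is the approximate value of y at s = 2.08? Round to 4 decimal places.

0.3515

Heun: k1 = f(s_n, y_n); k2 = f(s_n + h, y_n + h·k1); y_{n+1} = y_n + (h/2)·(k1 + k2).
s=1.000000, y=1.180000:
  k1 = f(1.000000, 1.180000) = -0.896800
  k2 = f(1.360000, 0.857152) = -0.885952
  y ← 1.180000 + (0.36/2)·(-0.896800 + (-0.885952)) = 0.859105
s=1.360000, y=0.859105:
  k1 = f(1.360000, 0.859105) = -0.887970
  k2 = f(1.720000, 0.539435) = -0.705150
  y ← 0.859105 + (0.36/2)·(-0.887970 + (-0.705150)) = 0.572343
s=1.720000, y=0.572343:
  k1 = f(1.720000, 0.572343) = -0.748167
  k2 = f(2.080000, 0.303003) = -0.478987
  y ← 0.572343 + (0.36/2)·(-0.748167 + (-0.478987)) = 0.351455
y(2.08) ≈ 0.3515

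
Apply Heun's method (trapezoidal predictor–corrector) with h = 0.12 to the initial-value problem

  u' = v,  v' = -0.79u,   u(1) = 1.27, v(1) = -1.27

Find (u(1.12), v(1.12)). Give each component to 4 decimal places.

1.1104, -1.3832

Heun on (u,v): k1 = f(t_n, state_n); k2 = f(t_n + h, state_n + h·k1); state_{n+1} = state_n + (h/2)·(k1 + k2).
1.000000: (1.270000, -1.270000)
  k1 = (-1.270000, -1.003300)
  predictor → (1.117600, -1.390396)
  k2 = (-1.390396, -0.882904)
  → (1.110376, -1.383172)
(u(1.12), v(1.12)) ≈ (1.1104, -1.3832)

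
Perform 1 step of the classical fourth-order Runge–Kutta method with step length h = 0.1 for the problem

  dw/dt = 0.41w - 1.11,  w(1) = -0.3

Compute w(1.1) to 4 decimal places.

RK4: k1 = f(t_n, w_n); k2 = f(t_n + h/2, w_n + (h/2)·k1); k3 = f(t_n + h/2, w_n + (h/2)·k2); k4 = f(t_n + h, w_n + h·k3); w_{n+1} = w_n + (h/6)·(k1 + 2k2 + 2k3 + k4).
t=1.000000, w=-0.300000:
  k1 = f(1.000000, -0.300000) = -1.233000
  k2 = f(1.050000, -0.361650) = -1.258277
  k3 = f(1.050000, -0.362914) = -1.258795
  k4 = f(1.100000, -0.425879) = -1.284611
  w ← -0.300000 + (0.1/6)·(k1 + 2k2 + 2k3 + k4) = -0.425863
w(1.1) ≈ -0.4259

-0.4259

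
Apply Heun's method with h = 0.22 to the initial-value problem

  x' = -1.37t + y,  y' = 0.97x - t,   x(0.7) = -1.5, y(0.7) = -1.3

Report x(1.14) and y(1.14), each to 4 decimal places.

-2.8712, -2.5953

Heun on (x,y): k1 = f(t_n, state_n); k2 = f(t_n + h, state_n + h·k1); state_{n+1} = state_n + (h/2)·(k1 + k2).
0.700000: (-1.500000, -1.300000)
  k1 = (-2.259000, -2.155000)
  predictor → (-1.996980, -1.774100)
  k2 = (-3.034500, -2.857071)
  → (-2.082285, -1.851328)
0.920000: (-2.082285, -1.851328)
  k1 = (-3.111728, -2.939816)
  predictor → (-2.766865, -2.498087)
  k2 = (-4.059887, -3.823859)
  → (-2.871163, -2.595332)
(x(1.14), y(1.14)) ≈ (-2.8712, -2.5953)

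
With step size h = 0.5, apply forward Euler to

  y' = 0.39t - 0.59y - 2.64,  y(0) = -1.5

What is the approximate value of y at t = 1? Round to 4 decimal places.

-2.8986

Euler: y_{n+1} = y_n + h·f(t_n, y_n).
t=0.000000, y=-1.500000: f=-1.755000 → y ← -1.500000 + 0.5·(-1.755000) = -2.377500
t=0.500000, y=-2.377500: f=-1.042275 → y ← -2.377500 + 0.5·(-1.042275) = -2.898637
y(1) ≈ -2.8986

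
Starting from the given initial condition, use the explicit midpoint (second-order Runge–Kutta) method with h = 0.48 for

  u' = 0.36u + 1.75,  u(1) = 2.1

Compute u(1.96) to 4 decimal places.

4.9589

Midpoint: k1 = f(t_n, u_n); k2 = f(t_n + h/2, u_n + (h/2)·k1); u_{n+1} = u_n + h·k2.
t=1.000000, u=2.100000:
  k1 = f(1.000000, 2.100000) = 2.506000
  k2 = f(1.240000, 2.701440) = 2.722518
  u ← 2.100000 + 0.48·2.722518 = 3.406809
t=1.480000, u=3.406809:
  k1 = f(1.480000, 3.406809) = 2.976451
  k2 = f(1.720000, 4.121157) = 3.233617
  u ← 3.406809 + 0.48·3.233617 = 4.958945
u(1.96) ≈ 4.9589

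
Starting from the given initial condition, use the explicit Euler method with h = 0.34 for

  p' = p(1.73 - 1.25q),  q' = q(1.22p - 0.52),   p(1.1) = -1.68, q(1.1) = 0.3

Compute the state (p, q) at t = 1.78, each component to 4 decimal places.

-3.8579, -0.0074

Euler on (p,q): p_{n+1} = p_n + h·p', q_{n+1} = q_n + h·q'.
1.100000: (-1.680000, 0.300000); f=(-2.276400, -0.770880) → (-2.453976, 0.037901)
1.440000: (-2.453976, 0.037901); f=(-4.129119, -0.133178) → (-3.857876, -0.007380)
(p(1.78), q(1.78)) ≈ (-3.8579, -0.0074)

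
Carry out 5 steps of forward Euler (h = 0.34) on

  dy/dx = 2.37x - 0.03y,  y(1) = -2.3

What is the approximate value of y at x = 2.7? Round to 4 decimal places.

Euler: y_{n+1} = y_n + h·f(x_n, y_n).
x=1.000000, y=-2.300000: f=2.439000 → y ← -2.300000 + 0.34·2.439000 = -1.470740
x=1.340000, y=-1.470740: f=3.219922 → y ← -1.470740 + 0.34·3.219922 = -0.375966
x=1.680000, y=-0.375966: f=3.992879 → y ← -0.375966 + 0.34·3.992879 = 0.981612
x=2.020000, y=0.981612: f=4.757952 → y ← 0.981612 + 0.34·4.757952 = 2.599316
x=2.360000, y=2.599316: f=5.515221 → y ← 2.599316 + 0.34·5.515221 = 4.474491
y(2.7) ≈ 4.4745

4.4745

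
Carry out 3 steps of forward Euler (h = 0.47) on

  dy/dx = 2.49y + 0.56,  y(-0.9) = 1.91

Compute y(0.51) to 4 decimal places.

Euler: y_{n+1} = y_n + h·f(x_n, y_n).
x=-0.900000, y=1.910000: f=5.315900 → y ← 1.910000 + 0.47·5.315900 = 4.408473
x=-0.430000, y=4.408473: f=11.537098 → y ← 4.408473 + 0.47·11.537098 = 9.830909
x=0.040000, y=9.830909: f=25.038963 → y ← 9.830909 + 0.47·25.038963 = 21.599222
y(0.51) ≈ 21.5992

21.5992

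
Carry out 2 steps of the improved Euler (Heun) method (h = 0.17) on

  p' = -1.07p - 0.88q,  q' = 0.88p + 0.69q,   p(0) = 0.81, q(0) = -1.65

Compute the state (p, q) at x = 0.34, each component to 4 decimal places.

Heun on (p,q): k1 = f(x_n, state_n); k2 = f(x_n + h, state_n + h·k1); state_{n+1} = state_n + (h/2)·(k1 + k2).
0.000000: (0.810000, -1.650000)
  k1 = (0.585300, -0.425700)
  predictor → (0.909501, -1.722369)
  k2 = (0.542519, -0.388074)
  → (0.905865, -1.719171)
0.170000: (0.905865, -1.719171)
  k1 = (0.543595, -0.389067)
  predictor → (0.998276, -1.785312)
  k2 = (0.502920, -0.353383)
  → (0.994818, -1.782279)
(p(0.34), q(0.34)) ≈ (0.9948, -1.7823)

0.9948, -1.7823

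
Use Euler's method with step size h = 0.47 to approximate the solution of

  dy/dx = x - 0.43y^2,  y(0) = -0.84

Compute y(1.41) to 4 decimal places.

-0.7001

Euler: y_{n+1} = y_n + h·f(x_n, y_n).
x=0.000000, y=-0.840000: f=-0.303408 → y ← -0.840000 + 0.47·(-0.303408) = -0.982602
x=0.470000, y=-0.982602: f=0.054832 → y ← -0.982602 + 0.47·0.054832 = -0.956831
x=0.940000, y=-0.956831: f=0.546324 → y ← -0.956831 + 0.47·0.546324 = -0.700058
y(1.41) ≈ -0.7001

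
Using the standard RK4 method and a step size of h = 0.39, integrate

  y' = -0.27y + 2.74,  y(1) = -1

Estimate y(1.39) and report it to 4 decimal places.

0.1142

RK4: k1 = f(t_n, y_n); k2 = f(t_n + h/2, y_n + (h/2)·k1); k3 = f(t_n + h/2, y_n + (h/2)·k2); k4 = f(t_n + h, y_n + h·k3); y_{n+1} = y_n + (h/6)·(k1 + 2k2 + 2k3 + k4).
t=1.000000, y=-1.000000:
  k1 = f(1.000000, -1.000000) = 3.010000
  k2 = f(1.195000, -0.413050) = 2.851524
  k3 = f(1.195000, -0.443953) = 2.859867
  k4 = f(1.390000, 0.115348) = 2.708856
  y ← -1.000000 + (0.39/6)·(k1 + 2k2 + 2k3 + k4) = 0.114206
y(1.39) ≈ 0.1142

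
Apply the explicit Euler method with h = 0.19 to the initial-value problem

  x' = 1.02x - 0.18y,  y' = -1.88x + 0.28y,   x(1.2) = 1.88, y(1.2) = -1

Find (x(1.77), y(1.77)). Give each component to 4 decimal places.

3.4077, -3.7630

Euler on (x,y): x_{n+1} = x_n + h·x', y_{n+1} = y_n + h·y'.
1.200000: (1.880000, -1.000000); f=(2.097600, -3.814400) → (2.278544, -1.724736)
1.390000: (2.278544, -1.724736); f=(2.634567, -4.766589) → (2.779112, -2.630388)
1.580000: (2.779112, -2.630388); f=(3.308164, -5.961239) → (3.407663, -3.763023)
(x(1.77), y(1.77)) ≈ (3.4077, -3.7630)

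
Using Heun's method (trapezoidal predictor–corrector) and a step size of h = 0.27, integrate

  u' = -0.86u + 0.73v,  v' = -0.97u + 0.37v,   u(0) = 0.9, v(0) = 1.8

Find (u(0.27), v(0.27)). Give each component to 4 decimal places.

Heun on (u,v): k1 = f(x_n, state_n); k2 = f(x_n + h, state_n + h·k1); state_{n+1} = state_n + (h/2)·(k1 + k2).
0.000000: (0.900000, 1.800000)
  k1 = (0.540000, -0.207000)
  predictor → (1.045800, 1.744110)
  k2 = (0.373812, -0.369105)
  → (1.023365, 1.722226)
(u(0.27), v(0.27)) ≈ (1.0234, 1.7222)

1.0234, 1.7222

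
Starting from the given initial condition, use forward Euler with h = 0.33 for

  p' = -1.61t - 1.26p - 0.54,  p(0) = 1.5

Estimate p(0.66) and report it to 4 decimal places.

0.0543

Euler: p_{n+1} = p_n + h·f(t_n, p_n).
t=0.000000, p=1.500000: f=-2.430000 → p ← 1.500000 + 0.33·(-2.430000) = 0.698100
t=0.330000, p=0.698100: f=-1.950906 → p ← 0.698100 + 0.33·(-1.950906) = 0.054301
p(0.66) ≈ 0.0543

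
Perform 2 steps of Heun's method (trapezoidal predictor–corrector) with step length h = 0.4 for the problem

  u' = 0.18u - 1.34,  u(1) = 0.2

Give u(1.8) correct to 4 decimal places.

-0.9211

Heun: k1 = f(t_n, u_n); k2 = f(t_n + h, u_n + h·k1); u_{n+1} = u_n + (h/2)·(k1 + k2).
t=1.000000, u=0.200000:
  k1 = f(1.000000, 0.200000) = -1.304000
  k2 = f(1.400000, -0.321600) = -1.397888
  u ← 0.200000 + (0.4/2)·(-1.304000 + (-1.397888)) = -0.340378
t=1.400000, u=-0.340378:
  k1 = f(1.400000, -0.340378) = -1.401268
  k2 = f(1.800000, -0.900885) = -1.502159
  u ← -0.340378 + (0.4/2)·(-1.401268 + (-1.502159)) = -0.921063
u(1.8) ≈ -0.9211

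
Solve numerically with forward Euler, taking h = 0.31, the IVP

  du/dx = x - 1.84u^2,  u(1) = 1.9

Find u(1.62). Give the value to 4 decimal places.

0.5440

Euler: u_{n+1} = u_n + h·f(x_n, u_n).
x=1.000000, u=1.900000: f=-5.642400 → u ← 1.900000 + 0.31·(-5.642400) = 0.150856
x=1.310000, u=0.150856: f=1.268126 → u ← 0.150856 + 0.31·1.268126 = 0.543975
u(1.62) ≈ 0.5440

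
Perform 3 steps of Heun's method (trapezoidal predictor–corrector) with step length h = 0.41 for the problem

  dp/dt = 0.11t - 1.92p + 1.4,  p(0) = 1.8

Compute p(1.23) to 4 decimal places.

0.9269

Heun: k1 = f(t_n, p_n); k2 = f(t_n + h, p_n + h·k1); p_{n+1} = p_n + (h/2)·(k1 + k2).
t=0.000000, p=1.800000:
  k1 = f(0.000000, 1.800000) = -2.056000
  k2 = f(0.410000, 0.957040) = -0.392417
  p ← 1.800000 + (0.41/2)·(-2.056000 + (-0.392417)) = 1.298075
t=0.410000, p=1.298075:
  k1 = f(0.410000, 1.298075) = -1.047203
  k2 = f(0.820000, 0.868721) = -0.177745
  p ← 1.298075 + (0.41/2)·(-1.047203 + (-0.177745)) = 1.046960
t=0.820000, p=1.046960:
  k1 = f(0.820000, 1.046960) = -0.519964
  k2 = f(1.230000, 0.833775) = -0.065548
  p ← 1.046960 + (0.41/2)·(-0.519964 + (-0.065548)) = 0.926930
p(1.23) ≈ 0.9269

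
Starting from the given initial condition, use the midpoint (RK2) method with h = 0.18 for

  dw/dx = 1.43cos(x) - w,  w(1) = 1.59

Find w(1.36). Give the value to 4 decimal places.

1.2683

Midpoint: k1 = f(x_n, w_n); k2 = f(x_n + h/2, w_n + (h/2)·k1); w_{n+1} = w_n + h·k2.
x=1.000000, w=1.590000:
  k1 = f(1.000000, 1.590000) = -0.817368
  k2 = f(1.090000, 1.516437) = -0.855083
  w ← 1.590000 + 0.18·(-0.855083) = 1.436085
x=1.180000, w=1.436085:
  k1 = f(1.180000, 1.436085) = -0.891363
  k2 = f(1.270000, 1.355862) = -0.932181
  w ← 1.436085 + 0.18·(-0.932181) = 1.268293
w(1.36) ≈ 1.2683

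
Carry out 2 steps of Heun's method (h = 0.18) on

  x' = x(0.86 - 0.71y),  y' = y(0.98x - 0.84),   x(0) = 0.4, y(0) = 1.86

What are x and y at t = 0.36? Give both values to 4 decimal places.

0.3520, 1.5675

Heun on (x,y): k1 = f(t_n, state_n); k2 = f(t_n + h, state_n + h·k1); state_{n+1} = state_n + (h/2)·(k1 + k2).
0.000000: (0.400000, 1.860000)
  k1 = (-0.184240, -0.833280)
  predictor → (0.366837, 1.710010)
  k2 = (-0.129899, -0.821660)
  → (0.371727, 1.711055)
0.180000: (0.371727, 1.711055)
  k1 = (-0.131907, -0.813961)
  predictor → (0.347984, 1.564542)
  k2 = (-0.087283, -0.780668)
  → (0.352000, 1.567539)
(x(0.36), y(0.36)) ≈ (0.3520, 1.5675)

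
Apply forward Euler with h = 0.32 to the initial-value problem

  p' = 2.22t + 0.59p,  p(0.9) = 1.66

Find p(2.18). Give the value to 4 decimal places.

8.2364

Euler: p_{n+1} = p_n + h·f(t_n, p_n).
t=0.900000, p=1.660000: f=2.977400 → p ← 1.660000 + 0.32·2.977400 = 2.612768
t=1.220000, p=2.612768: f=4.249933 → p ← 2.612768 + 0.32·4.249933 = 3.972747
t=1.540000, p=3.972747: f=5.762720 → p ← 3.972747 + 0.32·5.762720 = 5.816817
t=1.860000, p=5.816817: f=7.561122 → p ← 5.816817 + 0.32·7.561122 = 8.236376
p(2.18) ≈ 8.2364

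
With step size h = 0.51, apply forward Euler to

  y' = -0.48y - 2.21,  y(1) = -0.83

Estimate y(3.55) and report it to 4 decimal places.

-3.6771

Euler: y_{n+1} = y_n + h·f(x_n, y_n).
x=1.000000, y=-0.830000: f=-1.811600 → y ← -0.830000 + 0.51·(-1.811600) = -1.753916
x=1.510000, y=-1.753916: f=-1.368120 → y ← -1.753916 + 0.51·(-1.368120) = -2.451657
x=2.020000, y=-2.451657: f=-1.033204 → y ← -2.451657 + 0.51·(-1.033204) = -2.978592
x=2.530000, y=-2.978592: f=-0.780276 → y ← -2.978592 + 0.51·(-0.780276) = -3.376532
x=3.040000, y=-3.376532: f=-0.589264 → y ← -3.376532 + 0.51·(-0.589264) = -3.677057
y(3.55) ≈ -3.6771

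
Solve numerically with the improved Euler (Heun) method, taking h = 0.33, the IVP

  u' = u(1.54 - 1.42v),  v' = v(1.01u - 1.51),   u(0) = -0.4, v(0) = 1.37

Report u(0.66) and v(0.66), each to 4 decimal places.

Heun on (u,v): k1 = f(s_n, state_n); k2 = f(s_n + h, state_n + h·k1); state_{n+1} = state_n + (h/2)·(k1 + k2).
0.000000: (-0.400000, 1.370000)
  k1 = (0.162160, -2.622180)
  predictor → (-0.346487, 0.504681)
  k2 = (-0.285281, -0.938682)
  → (-0.420315, 0.782458)
0.330000: (-0.420315, 0.782458)
  k1 = (-0.180277, -1.513679)
  predictor → (-0.479807, 0.282944)
  k2 = (-0.546125, -0.564361)
  → (-0.540171, 0.439581)
(u(0.66), v(0.66)) ≈ (-0.5402, 0.4396)

-0.5402, 0.4396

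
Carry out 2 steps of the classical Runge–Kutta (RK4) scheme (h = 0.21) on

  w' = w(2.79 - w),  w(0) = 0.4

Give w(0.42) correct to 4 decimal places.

RK4: k1 = f(t_n, w_n); k2 = f(t_n + h/2, w_n + (h/2)·k1); k3 = f(t_n + h/2, w_n + (h/2)·k2); k4 = f(t_n + h, w_n + h·k3); w_{n+1} = w_n + (h/6)·(k1 + 2k2 + 2k3 + k4).
t=0.000000, w=0.400000:
  k1 = f(0.000000, 0.400000) = 0.956000
  k2 = f(0.105000, 0.500380) = 1.145680
  k3 = f(0.105000, 0.520296) = 1.180919
  k4 = f(0.210000, 0.647993) = 1.388005
  w ← 0.400000 + (0.21/6)·(k1 + 2k2 + 2k3 + k4) = 0.644902
t=0.210000, w=0.644902:
  k1 = f(0.210000, 0.644902) = 1.383378
  k2 = f(0.315000, 0.790157) = 1.580190
  k3 = f(0.315000, 0.810822) = 1.604761
  k4 = f(0.420000, 0.981902) = 1.775375
  w ← 0.644902 + (0.21/6)·(k1 + 2k2 + 2k3 + k4) = 0.978405
w(0.42) ≈ 0.9784

0.9784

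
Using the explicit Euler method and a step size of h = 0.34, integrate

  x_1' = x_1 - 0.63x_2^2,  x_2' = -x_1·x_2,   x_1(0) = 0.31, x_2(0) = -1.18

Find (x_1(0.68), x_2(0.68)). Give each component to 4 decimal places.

Euler on (x_1,x_2): x_1_{n+1} = x_1_n + h·x_1', x_2_{n+1} = x_2_n + h·x_2'.
0.000000: (0.310000, -1.180000); f=(-0.567212, 0.365800) → (0.117148, -1.055628)
0.340000: (0.117148, -1.055628); f=(-0.584893, 0.123665) → (-0.081716, -1.013582)
(x_1(0.68), x_2(0.68)) ≈ (-0.0817, -1.0136)

-0.0817, -1.0136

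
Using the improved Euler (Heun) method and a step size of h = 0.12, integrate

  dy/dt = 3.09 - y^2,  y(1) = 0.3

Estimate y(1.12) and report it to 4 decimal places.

Heun: k1 = f(t_n, y_n); k2 = f(t_n + h, y_n + h·k1); y_{n+1} = y_n + (h/2)·(k1 + k2).
t=1.000000, y=0.300000:
  k1 = f(1.000000, 0.300000) = 3.000000
  k2 = f(1.120000, 0.660000) = 2.654400
  y ← 0.300000 + (0.12/2)·(3.000000 + 2.654400) = 0.639264
y(1.12) ≈ 0.6393

0.6393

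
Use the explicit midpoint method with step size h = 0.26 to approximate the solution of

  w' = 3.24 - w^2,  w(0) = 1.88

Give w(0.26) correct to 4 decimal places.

1.8405

Midpoint: k1 = f(x_n, w_n); k2 = f(x_n + h/2, w_n + (h/2)·k1); w_{n+1} = w_n + h·k2.
x=0.000000, w=1.880000:
  k1 = f(0.000000, 1.880000) = -0.294400
  k2 = f(0.130000, 1.841728) = -0.151962
  w ← 1.880000 + 0.26·(-0.151962) = 1.840490
w(0.26) ≈ 1.8405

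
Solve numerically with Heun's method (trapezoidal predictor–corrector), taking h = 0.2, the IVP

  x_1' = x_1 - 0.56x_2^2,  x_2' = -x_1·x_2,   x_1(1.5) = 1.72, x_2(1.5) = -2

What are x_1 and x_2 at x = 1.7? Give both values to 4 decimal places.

1.7332, -1.4440

Heun on (x_1,x_2): k1 = f(x_n, state_n); k2 = f(x_n + h, state_n + h·k1); state_{n+1} = state_n + (h/2)·(k1 + k2).
1.500000: (1.720000, -2.000000)
  k1 = (-0.520000, 3.440000)
  predictor → (1.616000, -1.312000)
  k2 = (0.652047, 2.120192)
  → (1.733205, -1.443981)
(x_1(1.7), x_2(1.7)) ≈ (1.7332, -1.4440)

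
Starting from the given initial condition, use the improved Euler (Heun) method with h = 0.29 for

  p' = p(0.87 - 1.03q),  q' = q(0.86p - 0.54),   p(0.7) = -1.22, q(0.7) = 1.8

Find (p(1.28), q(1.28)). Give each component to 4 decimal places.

-0.9934, 0.8187

Heun on (p,q): k1 = f(t_n, state_n); k2 = f(t_n + h, state_n + h·k1); state_{n+1} = state_n + (h/2)·(k1 + k2).
0.700000: (-1.220000, 1.800000)
  k1 = (1.200480, -2.860560)
  predictor → (-0.871861, 0.970438)
  k2 = (0.112950, -1.251671)
  → (-1.029553, 1.203727)
0.990000: (-1.029553, 1.203727)
  k1 = (0.380768, -1.715810)
  predictor → (-0.919130, 0.706142)
  k2 = (-0.131136, -0.939487)
  → (-0.993356, 0.818708)
(p(1.28), q(1.28)) ≈ (-0.9934, 0.8187)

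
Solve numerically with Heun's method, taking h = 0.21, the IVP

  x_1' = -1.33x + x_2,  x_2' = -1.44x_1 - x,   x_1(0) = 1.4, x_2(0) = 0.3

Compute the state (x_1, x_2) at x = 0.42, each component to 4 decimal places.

Heun on (x_1,x_2): k1 = f(x_n, state_n); k2 = f(x_n + h, state_n + h·k1); state_{n+1} = state_n + (h/2)·(k1 + k2).
0.000000: (1.400000, 0.300000)
  k1 = (0.300000, -2.016000)
  predictor → (1.463000, -0.123360)
  k2 = (-0.402660, -2.316720)
  → (1.389221, -0.154936)
0.210000: (1.389221, -0.154936)
  k1 = (-0.434236, -2.210478)
  predictor → (1.298031, -0.619136)
  k2 = (-1.177736, -2.289165)
  → (1.219964, -0.627398)
(x_1(0.42), x_2(0.42)) ≈ (1.2200, -0.6274)

1.2200, -0.6274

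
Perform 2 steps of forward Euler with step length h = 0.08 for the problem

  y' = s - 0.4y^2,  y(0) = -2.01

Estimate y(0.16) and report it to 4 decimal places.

Euler: y_{n+1} = y_n + h·f(s_n, y_n).
s=0.000000, y=-2.010000: f=-1.616040 → y ← -2.010000 + 0.08·(-1.616040) = -2.139283
s=0.080000, y=-2.139283: f=-1.750613 → y ← -2.139283 + 0.08·(-1.750613) = -2.279332
y(0.16) ≈ -2.2793

-2.2793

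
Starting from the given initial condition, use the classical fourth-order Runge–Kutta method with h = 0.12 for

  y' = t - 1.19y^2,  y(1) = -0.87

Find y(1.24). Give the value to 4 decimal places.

-0.8052

RK4: k1 = f(t_n, y_n); k2 = f(t_n + h/2, y_n + (h/2)·k1); k3 = f(t_n + h/2, y_n + (h/2)·k2); k4 = f(t_n + h, y_n + h·k3); y_{n+1} = y_n + (h/6)·(k1 + 2k2 + 2k3 + k4).
t=1.000000, y=-0.870000:
  k1 = f(1.000000, -0.870000) = 0.099289
  k2 = f(1.060000, -0.864043) = 0.171582
  k3 = f(1.060000, -0.859705) = 0.180480
  k4 = f(1.120000, -0.848342) = 0.263575
  y ← -0.870000 + (0.12/6)·(k1 + 2k2 + 2k3 + k4) = -0.848660
t=1.120000, y=-0.848660:
  k1 = f(1.120000, -0.848660) = 0.262933
  k2 = f(1.180000, -0.832884) = 0.354502
  k3 = f(1.180000, -0.827390) = 0.365356
  k4 = f(1.240000, -0.804817) = 0.469200
  y ← -0.848660 + (0.12/6)·(k1 + 2k2 + 2k3 + k4) = -0.805223
y(1.24) ≈ -0.8052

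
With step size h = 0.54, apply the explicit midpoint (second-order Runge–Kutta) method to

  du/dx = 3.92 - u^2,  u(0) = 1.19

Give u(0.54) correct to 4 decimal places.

1.4264

Midpoint: k1 = f(x_n, u_n); k2 = f(x_n + h/2, u_n + (h/2)·k1); u_{n+1} = u_n + h·k2.
x=0.000000, u=1.190000:
  k1 = f(0.000000, 1.190000) = 2.503900
  k2 = f(0.270000, 1.866053) = 0.437846
  u ← 1.190000 + 0.54·0.437846 = 1.426437
u(0.54) ≈ 1.4264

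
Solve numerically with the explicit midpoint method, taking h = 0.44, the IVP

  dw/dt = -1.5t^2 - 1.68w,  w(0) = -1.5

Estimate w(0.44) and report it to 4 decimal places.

Midpoint: k1 = f(t_n, w_n); k2 = f(t_n + h/2, w_n + (h/2)·k1); w_{n+1} = w_n + h·k2.
t=0.000000, w=-1.500000:
  k1 = f(0.000000, -1.500000) = 2.520000
  k2 = f(0.220000, -0.945600) = 1.516008
  w ← -1.500000 + 0.44·1.516008 = -0.832956
w(0.44) ≈ -0.8330

-0.8330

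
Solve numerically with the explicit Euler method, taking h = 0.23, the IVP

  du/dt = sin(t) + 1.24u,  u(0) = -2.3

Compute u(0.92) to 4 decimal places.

Euler: u_{n+1} = u_n + h·f(t_n, u_n).
t=0.000000, u=-2.300000: f=-2.852000 → u ← -2.300000 + 0.23·(-2.852000) = -2.955960
t=0.230000, u=-2.955960: f=-3.437413 → u ← -2.955960 + 0.23·(-3.437413) = -3.746565
t=0.460000, u=-3.746565: f=-4.201792 → u ← -3.746565 + 0.23·(-4.201792) = -4.712977
t=0.690000, u=-4.712977: f=-5.207555 → u ← -4.712977 + 0.23·(-5.207555) = -5.910715
u(0.92) ≈ -5.9107

-5.9107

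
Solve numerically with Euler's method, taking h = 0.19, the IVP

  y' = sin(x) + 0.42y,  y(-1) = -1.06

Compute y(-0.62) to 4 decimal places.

-1.5462

Euler: y_{n+1} = y_n + h·f(x_n, y_n).
x=-1.000000, y=-1.060000: f=-1.286671 → y ← -1.060000 + 0.19·(-1.286671) = -1.304467
x=-0.810000, y=-1.304467: f=-1.272164 → y ← -1.304467 + 0.19·(-1.272164) = -1.546179
y(-0.62) ≈ -1.5462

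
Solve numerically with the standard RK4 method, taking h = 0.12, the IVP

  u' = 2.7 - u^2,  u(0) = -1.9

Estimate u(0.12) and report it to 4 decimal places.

-2.0391

RK4: k1 = f(s_n, u_n); k2 = f(s_n + h/2, u_n + (h/2)·k1); k3 = f(s_n + h/2, u_n + (h/2)·k2); k4 = f(s_n + h, u_n + h·k3); u_{n+1} = u_n + (h/6)·(k1 + 2k2 + 2k3 + k4).
s=0.000000, u=-1.900000:
  k1 = f(0.000000, -1.900000) = -0.910000
  k2 = f(0.060000, -1.954600) = -1.120461
  k3 = f(0.060000, -1.967228) = -1.169985
  k4 = f(0.120000, -2.040398) = -1.463225
  u ← -1.900000 + (0.12/6)·(k1 + 2k2 + 2k3 + k4) = -2.039082
u(0.12) ≈ -2.0391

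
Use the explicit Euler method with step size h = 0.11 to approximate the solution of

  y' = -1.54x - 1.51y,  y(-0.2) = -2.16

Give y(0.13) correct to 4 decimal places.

-1.2197

Euler: y_{n+1} = y_n + h·f(x_n, y_n).
x=-0.200000, y=-2.160000: f=3.569600 → y ← -2.160000 + 0.11·3.569600 = -1.767344
x=-0.090000, y=-1.767344: f=2.807289 → y ← -1.767344 + 0.11·2.807289 = -1.458542
x=0.020000, y=-1.458542: f=2.171599 → y ← -1.458542 + 0.11·2.171599 = -1.219666
y(0.13) ≈ -1.2197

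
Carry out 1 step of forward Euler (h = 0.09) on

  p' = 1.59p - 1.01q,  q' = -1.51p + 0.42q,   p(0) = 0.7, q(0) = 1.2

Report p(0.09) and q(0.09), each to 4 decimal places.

0.6911, 1.1502

Euler on (p,q): p_{n+1} = p_n + h·p', q_{n+1} = q_n + h·q'.
0.000000: (0.700000, 1.200000); f=(-0.099000, -0.553000) → (0.691090, 1.150230)
(p(0.09), q(0.09)) ≈ (0.6911, 1.1502)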